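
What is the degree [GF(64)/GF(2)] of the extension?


GF(64) = GF(2^6), so the extension degree is 6

[GF(64)/GF(2)] = 6


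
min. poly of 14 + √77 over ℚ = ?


Let α = 14 + √77. Then α - 14 = √77, so (α - 14)² = 77, giving α² - 28α + 119 = 0. Degree 2 and α ∉ ℚ, so this is the minimal polynomial.

Minimal polynomial: x² - 28x + 119


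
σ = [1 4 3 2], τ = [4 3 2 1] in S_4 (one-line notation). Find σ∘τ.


σ∘τ: apply τ first, then σ
1 →τ 4 →σ 2
2 →τ 3 →σ 3
3 →τ 2 →σ 4
4 →τ 1 →σ 1

σ∘τ = [2 3 4 1]


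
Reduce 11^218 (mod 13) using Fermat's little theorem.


Fermat's little theorem: if p is prime and gcd(a,p)=1, then a^(p-1) ≡ 1 (mod p)
p = 13 is prime, gcd(11,13) = 1
Reduce exponent: 218 mod 12 = 2
So 11^218 ≡ 11^2 (mod 13)
11^2 mod 13 = 4

11^218 ≡ 4 (mod 13)


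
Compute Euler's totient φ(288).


Factor n: 288 = 2^5 × 3^2
φ(n) = n · ∏(1 - 1/p) over distinct primes p | n
φ(288) = 288 · (1 - 1/2) · (1 - 1/3) = 96

φ(288) = 96


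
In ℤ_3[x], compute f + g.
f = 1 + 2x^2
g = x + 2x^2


Add coefficients mod 3:
x^0: 1 + 0 = 1 (mod 3)
x^1: 0 + 1 = 1 (mod 3)
x^2: 2 + 2 = 1 (mod 3)
Result: 1 + x + x^2

f + g = 1 + x + x^2


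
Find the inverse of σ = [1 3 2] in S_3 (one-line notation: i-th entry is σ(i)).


To find σ⁻¹, swap domain and range:
σ(1) = 1 → σ⁻¹(1) = 1
σ(2) = 3 → σ⁻¹(3) = 2
σ(3) = 2 → σ⁻¹(2) = 3

σ⁻¹ = [1 3 2]


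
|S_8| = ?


|S_n| = n! (number of permutations of n symbols)
|S_8| = 8! = 40320

|S_8| = 40320


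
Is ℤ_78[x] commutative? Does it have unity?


ℤ_78 has zero divisors (2·39 ≡ 0), and these lift to constant zero divisors in ℤ_78[x]; so not an integral domain
Commutative: Yes
Integral domain: No
Has unity: Yes

ℤ_78[x]: Commutative=Yes, Unity=Yes


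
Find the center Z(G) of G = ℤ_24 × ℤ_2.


Z(G) = {g ∈ G | gx = xg for all x ∈ G}
Direct product of abelian groups is abelian, so Z(G) = G

Z(ℤ_24 × ℤ_2) = ℤ_24 × ℤ_2


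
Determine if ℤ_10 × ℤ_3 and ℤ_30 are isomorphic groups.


Comparing ℤ_10 × ℤ_3 and ℤ_30:
gcd(10,3) = 1, so ℤ_10 × ℤ_3 ≅ ℤ_30 (CRT)

Yes, ℤ_10 × ℤ_3 ≅ ℤ_30


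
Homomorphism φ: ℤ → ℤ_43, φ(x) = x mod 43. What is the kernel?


Kernel = preimage of identity
ker(φ) = {x ∈ ℤ : x ≡ 0 (mod 43)} = 43ℤ = {0, ±43, ±86, ...}

ker(φ) = 43ℤ


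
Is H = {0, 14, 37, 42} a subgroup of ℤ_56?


Subgroup test for H = {0, 14, 37, 42} in (ℤ_56, +):
(1) 0 ∈ H? Yes
(2) Closure: for all a,b ∈ H, (a+b) mod 56 ∈ H? No  [counterexample: 14 + 14 = 28 ∉ H]
(3) Inverses: for all a ∈ H, -a mod 56 ∈ H? No

No, H is not a subgroup of ℤ_56


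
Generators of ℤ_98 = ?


g generates ℤ_n iff gcd(g,n) = 1
Prime factors of 98: 2, 7
Generators are g ∈ {1,...,97} not divisible by any of these primes.
Generators: {1, 3, 5, 9, 11, 13, 15, 17, 19, 23, 25, 27, 29, 31, 33, 37, 39, 41, 43, 45, 47, 51, 53, 55, 57, 59, 61, 65, 67, 69, 71, 73, 75, 79, 81, 83, 85, 87, 89, 93, 95, 97}
Number of generators = φ(98) = 42

Generators of ℤ_98 = {1, 3, 5, 9, 11, 13, 15, 17, 19, 23, 25, 27, 29, 31, 33, 37, 39, 41, 43, 45, 47, 51, 53, 55, 57, 59, 61, 65, 67, 69, 71, 73, 75, 79, 81, 83, 85, 87, 89, 93, 95, 97}


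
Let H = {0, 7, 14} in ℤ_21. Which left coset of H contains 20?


20 + H = {20 + h (mod 21) : h ∈ H}
20+0=20, 20+7=6, 20+14=13
20 + H = {6, 13, 20} = 6 + H

20 + H = {6, 13, 20}


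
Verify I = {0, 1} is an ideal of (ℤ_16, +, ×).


Check ideal conditions for I = {0, 1} in ℤ_16:
(1) I is an additive subgroup? No
(2) For r ∈ ℤ_16 and a ∈ I: r·a ∈ I? No  [counterexample: r=2, a=1, r·a mod 16 = 2 ∉ I]

No, I is not an ideal of ℤ_16


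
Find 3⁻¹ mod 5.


Use the extended Euclidean algorithm to write 1 = 3·s + 5·t; then s mod 5 is the inverse.
Euclidean algorithm:
  3 = 0·5 + 3
  5 = 1·3 + 2
  3 = 1·2 + 1
  2 = 2·1 + 0
gcd(3,5) = 1
Back-substitution gives: 3·(2) + 5·(-1) = 1
So 3⁻¹ ≡ 2 ≡ 2 (mod 5)
Check: 3 × 2 = 6 ≡ 1 (mod 5) ✓

3⁻¹ ≡ 2 (mod 5)


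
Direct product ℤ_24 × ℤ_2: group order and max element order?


|ℤ_24 × ℤ_2| = 24 × 2 = 48
Max element order = lcm(24,2) = 24
Cyclic? No (gcd=2)

|ℤ_24×ℤ_2| = 48, max element order = 24


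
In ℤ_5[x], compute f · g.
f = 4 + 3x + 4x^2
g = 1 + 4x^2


Expand and collect like terms; reduce coefficients mod 5:
x^0: 4·1 = 4 ≡ 4 (mod 5)
x^1: 4·0 + 3·1 = 3 ≡ 3 (mod 5)
x^2: 4·4 + 3·0 + 4·1 = 20 ≡ 0 (mod 5)
x^3: 3·4 + 4·0 = 12 ≡ 2 (mod 5)
x^4: 4·4 = 16 ≡ 1 (mod 5)
Result: 4 + 3x + 2x^3 + x^4

f · g = 4 + 3x + 2x^3 + x^4


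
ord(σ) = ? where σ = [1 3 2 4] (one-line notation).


Cycle decomposition: (2 3)
Cycle lengths: 2
Order = lcm(2) = 2

ord(σ) = 2


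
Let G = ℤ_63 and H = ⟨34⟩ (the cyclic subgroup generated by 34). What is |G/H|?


|⟨34⟩| = n / gcd(34, 63) = 63 / 1 = 63
H is normal (ℤ_63 is abelian).
|G/H| = |G| / |H| = 63 / 63 = 1

|G/H| = 1


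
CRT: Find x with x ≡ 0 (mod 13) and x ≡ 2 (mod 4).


m₁ = 13, m₂ = 4, gcd = 1, so CRT applies. M = m₁·m₂ = 52
Let M₁ = M/m₁ = 4, M₂ = M/m₂ = 13
Find y₁ ≡ M₁⁻¹ (mod m₁): 4⁻¹ ≡ 10 (mod 13)
Find y₂ ≡ M₂⁻¹ (mod m₂): 13⁻¹ ≡ 1 (mod 4)
x = a₁·M₁·y₁ + a₂·M₂·y₂ = 0·4·10 + 2·13·1 = 26
Reduce mod 52: x ≡ 26
Check: 26 mod 13 = 0 ✓, 26 mod 4 = 2 ✓

x ≡ 26 (mod 52)


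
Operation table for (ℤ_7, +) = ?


Elements: {0, 1, 2, 3, 4, 5, 6}
Operation: addition mod 7
Entry (a, b) = (a + b) mod 7

Cayley table:
  | 0 | 1 | 2 | 3 | 4 | 5 | 6
0 | 0 | 1 | 2 | 3 | 4 | 5 | 6
1 | 1 | 2 | 3 | 4 | 5 | 6 | 0
2 | 2 | 3 | 4 | 5 | 6 | 0 | 1
3 | 3 | 4 | 5 | 6 | 0 | 1 | 2
4 | 4 | 5 | 6 | 0 | 1 | 2 | 3
5 | 5 | 6 | 0 | 1 | 2 | 3 | 4
6 | 6 | 0 | 1 | 2 | 3 | 4 | 5


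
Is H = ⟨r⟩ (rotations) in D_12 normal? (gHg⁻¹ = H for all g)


H = ⟨r⟩ (rotations) in D_12
The rotation subgroup ⟨r⟩ has index 2 in D_12, so it is normal

Yes, normal subgroup


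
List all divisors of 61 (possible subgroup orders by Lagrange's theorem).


Lagrange's theorem: |H| divides |G|
|G| = 61
Divisors of 61: 1, 61

Possible subgroup orders: {1, 61}


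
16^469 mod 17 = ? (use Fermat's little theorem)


Fermat's little theorem: if p is prime and gcd(a,p)=1, then a^(p-1) ≡ 1 (mod p)
p = 17 is prime, gcd(16,17) = 1
Reduce exponent: 469 mod 16 = 5
So 16^469 ≡ 16^5 (mod 17)
16^5 mod 17 = 16

16^469 ≡ 16 (mod 17)


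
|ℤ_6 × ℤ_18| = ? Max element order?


|ℤ_6 × ℤ_18| = 6 × 18 = 108
Max element order = lcm(6,18) = 18
Cyclic? No (gcd=6)

|ℤ_6×ℤ_18| = 108, max element order = 18


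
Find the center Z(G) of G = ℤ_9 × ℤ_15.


Z(G) = {g ∈ G | gx = xg for all x ∈ G}
Direct product of abelian groups is abelian, so Z(G) = G

Z(ℤ_9 × ℤ_15) = ℤ_9 × ℤ_15


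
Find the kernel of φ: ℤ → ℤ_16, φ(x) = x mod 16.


Kernel = preimage of identity
ker(φ) = {x ∈ ℤ : x ≡ 0 (mod 16)} = 16ℤ = {0, ±16, ±32, ...}

ker(φ) = 16ℤ


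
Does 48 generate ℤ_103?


g generates ℤ_n iff gcd(g, n) = 1
gcd(48, 103) = 1
Since gcd = 1, 48 is a generator.

Yes, 48 generates ℤ_103


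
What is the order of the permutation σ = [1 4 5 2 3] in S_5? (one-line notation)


Cycle decomposition: (2 4) (3 5)
Cycle lengths: 2, 2
Order = lcm(2, 2) = 2

ord(σ) = 2


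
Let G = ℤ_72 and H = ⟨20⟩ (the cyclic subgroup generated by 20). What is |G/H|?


|⟨20⟩| = n / gcd(20, 72) = 72 / 4 = 18
H is normal (ℤ_72 is abelian).
|G/H| = |G| / |H| = 72 / 18 = 4

|G/H| = 4


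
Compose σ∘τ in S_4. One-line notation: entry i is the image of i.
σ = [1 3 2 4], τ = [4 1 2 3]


σ∘τ: apply τ first, then σ
1 →τ 4 →σ 4
2 →τ 1 →σ 1
3 →τ 2 →σ 3
4 →τ 3 →σ 2

σ∘τ = [4 1 3 2]


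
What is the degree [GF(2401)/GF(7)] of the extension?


GF(2401) = GF(7^4), so the extension degree is 4

[GF(2401)/GF(7)] = 4


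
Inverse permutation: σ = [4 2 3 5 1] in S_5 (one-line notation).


To find σ⁻¹, swap domain and range:
σ(1) = 4 → σ⁻¹(4) = 1
σ(2) = 2 → σ⁻¹(2) = 2
σ(3) = 3 → σ⁻¹(3) = 3
σ(4) = 5 → σ⁻¹(5) = 4
σ(5) = 1 → σ⁻¹(1) = 5

σ⁻¹ = [5 2 3 1 4]


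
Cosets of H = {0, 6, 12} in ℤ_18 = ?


H = {0, 6, 12}, |H| = 3
Number of cosets = |G|/|H| = 18/3 = 6
0 + H = {0, 6, 12}
1 + H = {1, 7, 13}
2 + H = {2, 8, 14}
3 + H = {3, 9, 15}
4 + H = {4, 10, 16}
5 + H = {5, 11, 17}

Cosets: 0+H={0,6,12}; 1+H={1,7,13}; 2+H={2,8,14}; 3+H={3,9,15}; 4+H={4,10,16}; 5+H={5,11,17}


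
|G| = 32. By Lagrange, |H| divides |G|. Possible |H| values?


Lagrange's theorem: |H| divides |G|
|G| = 32
Divisors of 32: 1, 2, 4, 8, 16, 32

Possible subgroup orders: {1, 2, 4, 8, 16, 32}


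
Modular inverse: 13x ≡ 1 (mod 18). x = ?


Use the extended Euclidean algorithm to write 1 = 13·s + 18·t; then s mod 18 is the inverse.
Euclidean algorithm:
  13 = 0·18 + 13
  18 = 1·13 + 5
  13 = 2·5 + 3
  5 = 1·3 + 2
  3 = 1·2 + 1
  2 = 2·1 + 0
gcd(13,18) = 1
Back-substitution gives: 13·(7) + 18·(-5) = 1
So 13⁻¹ ≡ 7 ≡ 7 (mod 18)
Check: 13 × 7 = 91 ≡ 1 (mod 18) ✓

13⁻¹ ≡ 7 (mod 18)


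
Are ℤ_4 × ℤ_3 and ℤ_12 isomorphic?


Comparing ℤ_4 × ℤ_3 and ℤ_12:
gcd(4,3) = 1, so ℤ_4 × ℤ_3 ≅ ℤ_12 (CRT)

Yes, ℤ_4 × ℤ_3 ≅ ℤ_12


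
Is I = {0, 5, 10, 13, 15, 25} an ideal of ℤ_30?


Check ideal conditions for I = {0, 5, 10, 13, 15, 25} in ℤ_30:
(1) I is an additive subgroup? No
(2) For r ∈ ℤ_30 and a ∈ I: r·a ∈ I? No  [counterexample: r=2, a=10, r·a mod 30 = 20 ∉ I]

No, I is not an ideal of ℤ_30


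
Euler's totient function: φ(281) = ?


Factor n: 281 = 281
φ(n) = n · ∏(1 - 1/p) over distinct primes p | n
φ(281) = 281 · (1 - 1/281) = 280

φ(281) = 280


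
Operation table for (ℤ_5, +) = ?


Elements: {0, 1, 2, 3, 4}
Operation: addition mod 5
Entry (a, b) = (a + b) mod 5

Cayley table:
  | 0 | 1 | 2 | 3 | 4
0 | 0 | 1 | 2 | 3 | 4
1 | 1 | 2 | 3 | 4 | 0
2 | 2 | 3 | 4 | 0 | 1
3 | 3 | 4 | 0 | 1 | 2
4 | 4 | 0 | 1 | 2 | 3


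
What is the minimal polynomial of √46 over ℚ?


√46 satisfies x² - 46 = 0, irreducible over ℚ since 46 is squarefree

Minimal polynomial: x² - 46


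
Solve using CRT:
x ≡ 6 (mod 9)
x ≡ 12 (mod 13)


m₁ = 9, m₂ = 13, gcd = 1, so CRT applies. M = m₁·m₂ = 117
Let M₁ = M/m₁ = 13, M₂ = M/m₂ = 9
Find y₁ ≡ M₁⁻¹ (mod m₁): 13⁻¹ ≡ 7 (mod 9)
Find y₂ ≡ M₂⁻¹ (mod m₂): 9⁻¹ ≡ 3 (mod 13)
x = a₁·M₁·y₁ + a₂·M₂·y₂ = 6·13·7 + 12·9·3 = 870
Reduce mod 117: x ≡ 51
Check: 51 mod 9 = 6 ✓, 51 mod 13 = 12 ✓

x ≡ 51 (mod 117)


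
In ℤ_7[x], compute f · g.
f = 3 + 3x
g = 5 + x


Expand and collect like terms; reduce coefficients mod 7:
x^0: 3·5 = 15 ≡ 1 (mod 7)
x^1: 3·1 + 3·5 = 18 ≡ 4 (mod 7)
x^2: 3·1 = 3 ≡ 3 (mod 7)
Result: 1 + 4x + 3x^2

f · g = 1 + 4x + 3x^2


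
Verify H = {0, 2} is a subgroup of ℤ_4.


Subgroup test for H = {0, 2} in (ℤ_4, +):
(1) 0 ∈ H? Yes
(2) Closure: for all a,b ∈ H, (a+b) mod 4 ∈ H? Yes
(3) Inverses: for all a ∈ H, -a mod 4 ∈ H? Yes

Yes, H is a subgroup of ℤ_4


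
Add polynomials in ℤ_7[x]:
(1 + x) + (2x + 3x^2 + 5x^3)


Add coefficients mod 7:
x^0: 1 + 0 = 1 (mod 7)
x^1: 1 + 2 = 3 (mod 7)
x^2: 0 + 3 = 3 (mod 7)
x^3: 0 + 5 = 5 (mod 7)
Result: 1 + 3x + 3x^2 + 5x^3

f + g = 1 + 3x + 3x^2 + 5x^3


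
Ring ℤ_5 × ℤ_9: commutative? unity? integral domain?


Direct product ring; commutative with unity (1,1); but (1,0)·(0,1) = (0,0) gives zero divisors, so not an integral domain
Commutative: Yes
Integral domain: No
Has unity: Yes

ℤ_5 × ℤ_9: Commutative=Yes, Unity=Yes


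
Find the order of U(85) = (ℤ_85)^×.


U(n) is the group of units mod n; |U(n)| = φ(n)
|U(85)| = φ(85) = 64

|U(85) = (ℤ_85)^×| = 64


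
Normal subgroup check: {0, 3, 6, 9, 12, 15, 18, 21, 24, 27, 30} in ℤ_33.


H = {0, 3, 6, 9, 12, 15, 18, 21, 24, 27, 30} in ℤ_33
ℤ_33 is abelian; every subgroup of an abelian group is normal

Yes, normal subgroup


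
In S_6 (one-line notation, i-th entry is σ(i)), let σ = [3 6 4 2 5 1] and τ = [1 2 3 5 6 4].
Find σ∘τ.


σ∘τ: apply τ first, then σ
1 →τ 1 →σ 3
2 →τ 2 →σ 6
3 →τ 3 →σ 4
4 →τ 5 →σ 5
5 →τ 6 →σ 1
6 →τ 4 →σ 2

σ∘τ = [3 6 4 5 1 2]


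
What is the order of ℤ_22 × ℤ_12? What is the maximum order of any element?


|ℤ_22 × ℤ_12| = 22 × 12 = 264
Max element order = lcm(22,12) = 132
Cyclic? No (gcd=2)

|ℤ_22×ℤ_12| = 264, max element order = 132


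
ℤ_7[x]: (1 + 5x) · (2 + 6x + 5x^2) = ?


Expand and collect like terms; reduce coefficients mod 7:
x^0: 1·2 = 2 ≡ 2 (mod 7)
x^1: 1·6 + 5·2 = 16 ≡ 2 (mod 7)
x^2: 1·5 + 5·6 = 35 ≡ 0 (mod 7)
x^3: 5·5 = 25 ≡ 4 (mod 7)
Result: 2 + 2x + 4x^3

f · g = 2 + 2x + 4x^3


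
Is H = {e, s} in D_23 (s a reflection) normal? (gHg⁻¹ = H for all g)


H = {e, s} in D_23 (s a reflection)
r·s·r⁻¹ = sr⁻² ≠ s for n ≥ 3, so {e, s} is not closed under conjugation

No, not a normal subgroup


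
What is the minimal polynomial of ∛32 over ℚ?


∛32 satisfies x³ - 32 = 0, irreducible over ℚ (no rational root; 32 is not a perfect cube)

Minimal polynomial: x³ - 32


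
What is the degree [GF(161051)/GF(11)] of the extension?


GF(161051) = GF(11^5), so the extension degree is 5

[GF(161051)/GF(11)] = 5


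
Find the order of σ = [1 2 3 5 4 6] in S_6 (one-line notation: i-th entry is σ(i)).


Cycle decomposition: (4 5)
Cycle lengths: 2
Order = lcm(2) = 2

ord(σ) = 2


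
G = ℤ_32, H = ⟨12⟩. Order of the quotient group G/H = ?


|⟨12⟩| = n / gcd(12, 32) = 32 / 4 = 8
H is normal (ℤ_32 is abelian).
|G/H| = |G| / |H| = 32 / 8 = 4

|G/H| = 4


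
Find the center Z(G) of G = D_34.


Z(G) = {g ∈ G | gx = xg for all x ∈ G}
For even n, Z(D_n) = {e, r^(n/2)}: the 180° rotation r^17 commutes with every reflection and rotation

Z(D_34) = {e, r^17}


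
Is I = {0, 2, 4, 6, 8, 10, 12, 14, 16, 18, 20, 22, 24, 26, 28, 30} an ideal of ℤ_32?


Check ideal conditions for I = {0, 2, 4, 6, 8, 10, 12, 14, 16, 18, 20, 22, 24, 26, 28, 30} in ℤ_32:
(1) I is an additive subgroup? Yes
(2) For r ∈ ℤ_32 and a ∈ I: r·a ∈ I? Yes

Yes, I is an ideal of ℤ_32


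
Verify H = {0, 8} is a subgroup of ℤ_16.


Subgroup test for H = {0, 8} in (ℤ_16, +):
(1) 0 ∈ H? Yes
(2) Closure: for all a,b ∈ H, (a+b) mod 16 ∈ H? Yes
(3) Inverses: for all a ∈ H, -a mod 16 ∈ H? Yes

Yes, H is a subgroup of ℤ_16


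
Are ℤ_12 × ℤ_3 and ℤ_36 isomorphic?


Comparing ℤ_12 × ℤ_3 and ℤ_36:
gcd(12,3) = 3 ≠ 1. Max element order in ℤ_12×ℤ_3 is lcm(12,3) = 12 < 36, so it has no element of order 36

No, ℤ_12 × ℤ_3 ≇ ℤ_36


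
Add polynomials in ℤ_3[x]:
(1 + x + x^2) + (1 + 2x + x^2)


Add coefficients mod 3:
x^0: 1 + 1 = 2 (mod 3)
x^1: 1 + 2 = 0 (mod 3)
x^2: 1 + 1 = 2 (mod 3)
Result: 2 + 2x^2

f + g = 2 + 2x^2


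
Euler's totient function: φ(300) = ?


Factor n: 300 = 2^2 × 3 × 5^2
φ(n) = n · ∏(1 - 1/p) over distinct primes p | n
φ(300) = 300 · (1 - 1/2) · (1 - 1/3) · (1 - 1/5) = 80

φ(300) = 80


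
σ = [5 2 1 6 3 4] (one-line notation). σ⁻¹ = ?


To find σ⁻¹, swap domain and range:
σ(1) = 5 → σ⁻¹(5) = 1
σ(2) = 2 → σ⁻¹(2) = 2
σ(3) = 1 → σ⁻¹(1) = 3
σ(4) = 6 → σ⁻¹(6) = 4
σ(5) = 3 → σ⁻¹(3) = 5
σ(6) = 4 → σ⁻¹(4) = 6

σ⁻¹ = [3 2 5 6 1 4]


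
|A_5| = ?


|A_n| = n!/2 (even permutations)
|A_5| = 5!/2 = 120/2 = 60

|A_5| = 60


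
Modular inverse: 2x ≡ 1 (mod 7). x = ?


Use the extended Euclidean algorithm to write 1 = 2·s + 7·t; then s mod 7 is the inverse.
Euclidean algorithm:
  2 = 0·7 + 2
  7 = 3·2 + 1
  2 = 2·1 + 0
gcd(2,7) = 1
Back-substitution gives: 2·(-3) + 7·(1) = 1
So 2⁻¹ ≡ -3 ≡ 4 (mod 7)
Check: 2 × 4 = 8 ≡ 1 (mod 7) ✓

2⁻¹ ≡ 4 (mod 7)


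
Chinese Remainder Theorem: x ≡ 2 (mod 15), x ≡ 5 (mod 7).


m₁ = 15, m₂ = 7, gcd = 1, so CRT applies. M = m₁·m₂ = 105
Let M₁ = M/m₁ = 7, M₂ = M/m₂ = 15
Find y₁ ≡ M₁⁻¹ (mod m₁): 7⁻¹ ≡ 13 (mod 15)
Find y₂ ≡ M₂⁻¹ (mod m₂): 15⁻¹ ≡ 1 (mod 7)
x = a₁·M₁·y₁ + a₂·M₂·y₂ = 2·7·13 + 5·15·1 = 257
Reduce mod 105: x ≡ 47
Check: 47 mod 15 = 2 ✓, 47 mod 7 = 5 ✓

x ≡ 47 (mod 105)


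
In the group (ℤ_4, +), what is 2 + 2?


Operation: addition mod 4
2 + 2 = (a + b) mod 4 with a = 2, b = 2

2 + 2 = 0


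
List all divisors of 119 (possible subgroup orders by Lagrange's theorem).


Lagrange's theorem: |H| divides |G|
|G| = 119
Divisors of 119: 1, 7, 17, 119

Possible subgroup orders: {1, 7, 17, 119}


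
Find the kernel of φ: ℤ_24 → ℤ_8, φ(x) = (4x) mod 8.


Kernel = preimage of identity
ker(φ) = {x ∈ ℤ_24 : 4x ≡ 0 (mod 8)}. Since 8 | 24, φ is well-defined. The kernel is the cyclic subgroup ⟨2⟩ of ℤ_24 (order 12), i.e. {0, 2, 4, 6, 8, 10, 12, 14, 16, 18, 20, 22}

ker(φ) = {0, 2, 4, 6, 8, 10, 12, 14, 16, 18, 20, 22}


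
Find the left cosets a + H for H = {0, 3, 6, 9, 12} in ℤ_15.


H = {0, 3, 6, 9, 12}, |H| = 5
Number of cosets = |G|/|H| = 15/5 = 3
0 + H = {0, 3, 6, 9, 12}
1 + H = {1, 4, 7, 10, 13}
2 + H = {2, 5, 8, 11, 14}

Cosets: 0+H={0,3,6,9,12}; 1+H={1,4,7,10,13}; 2+H={2,5,8,11,14}


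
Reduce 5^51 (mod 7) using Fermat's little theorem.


Fermat's little theorem: if p is prime and gcd(a,p)=1, then a^(p-1) ≡ 1 (mod p)
p = 7 is prime, gcd(5,7) = 1
Reduce exponent: 51 mod 6 = 3
So 5^51 ≡ 5^3 (mod 7)
5^3 mod 7 = 6

5^51 ≡ 6 (mod 7)


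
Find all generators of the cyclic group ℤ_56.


g generates ℤ_n iff gcd(g,n) = 1
Prime factors of 56: 2, 7
Generators are g ∈ {1,...,55} not divisible by any of these primes.
Generators: {1, 3, 5, 9, 11, 13, 15, 17, 19, 23, 25, 27, 29, 31, 33, 37, 39, 41, 43, 45, 47, 51, 53, 55}
Number of generators = φ(56) = 24

Generators of ℤ_56 = {1, 3, 5, 9, 11, 13, 15, 17, 19, 23, 25, 27, 29, 31, 33, 37, 39, 41, 43, 45, 47, 51, 53, 55}


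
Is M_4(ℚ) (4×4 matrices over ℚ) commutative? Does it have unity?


Matrix multiplication is non-commutative for n ≥ 2; the identity matrix I is the unity; singular matrices give zero divisors, so not an integral domain
Commutative: No
Integral domain: No
Has unity: Yes

M_4(ℚ) (4×4 matrices over ℚ): Commutative=No, Unity=Yes


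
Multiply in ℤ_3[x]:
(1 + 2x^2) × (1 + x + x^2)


Expand and collect like terms; reduce coefficients mod 3:
x^0: 1·1 = 1 ≡ 1 (mod 3)
x^1: 1·1 + 0·1 = 1 ≡ 1 (mod 3)
x^2: 1·1 + 0·1 + 2·1 = 3 ≡ 0 (mod 3)
x^3: 0·1 + 2·1 = 2 ≡ 2 (mod 3)
x^4: 2·1 = 2 ≡ 2 (mod 3)
Result: 1 + x + 2x^3 + 2x^4

f · g = 1 + x + 2x^3 + 2x^4


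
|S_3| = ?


|S_n| = n! (number of permutations of n symbols)
|S_3| = 3! = 6

|S_3| = 6


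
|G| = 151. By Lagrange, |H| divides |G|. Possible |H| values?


Lagrange's theorem: |H| divides |G|
|G| = 151
Divisors of 151: 1, 151

Possible subgroup orders: {1, 151}


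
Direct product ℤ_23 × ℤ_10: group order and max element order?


|ℤ_23 × ℤ_10| = 23 × 10 = 230
Max element order = lcm(23,10) = 230
Cyclic? Yes (gcd=1)

|ℤ_23×ℤ_10| = 230, max element order = 230


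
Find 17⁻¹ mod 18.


Use the extended Euclidean algorithm to write 1 = 17·s + 18·t; then s mod 18 is the inverse.
Euclidean algorithm:
  17 = 0·18 + 17
  18 = 1·17 + 1
  17 = 17·1 + 0
gcd(17,18) = 1
Back-substitution gives: 17·(-1) + 18·(1) = 1
So 17⁻¹ ≡ -1 ≡ 17 (mod 18)
Check: 17 × 17 = 289 ≡ 1 (mod 18) ✓

17⁻¹ ≡ 17 (mod 18)


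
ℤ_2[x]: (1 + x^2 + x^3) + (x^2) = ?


Add coefficients mod 2:
x^0: 1 + 0 = 1 (mod 2)
x^1: 0 + 0 = 0 (mod 2)
x^2: 1 + 1 = 0 (mod 2)
x^3: 1 + 0 = 1 (mod 2)
Result: 1 + x^3

f + g = 1 + x^3


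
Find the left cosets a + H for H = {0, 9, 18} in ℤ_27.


H = {0, 9, 18}, |H| = 3
Number of cosets = |G|/|H| = 27/3 = 9
0 + H = {0, 9, 18}
1 + H = {1, 10, 19}
2 + H = {2, 11, 20}
3 + H = {3, 12, 21}
4 + H = {4, 13, 22}
5 + H = {5, 14, 23}
6 + H = {6, 15, 24}
7 + H = {7, 16, 25}
8 + H = {8, 17, 26}

Cosets: 0+H={0,9,18}; 1+H={1,10,19}; 2+H={2,11,20}; 3+H={3,12,21}; 4+H={4,13,22}; 5+H={5,14,23}; 6+H={6,15,24}; 7+H={7,16,25}; 8+H={8,17,26}


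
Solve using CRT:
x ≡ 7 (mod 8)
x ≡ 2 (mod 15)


m₁ = 8, m₂ = 15, gcd = 1, so CRT applies. M = m₁·m₂ = 120
Let M₁ = M/m₁ = 15, M₂ = M/m₂ = 8
Find y₁ ≡ M₁⁻¹ (mod m₁): 15⁻¹ ≡ 7 (mod 8)
Find y₂ ≡ M₂⁻¹ (mod m₂): 8⁻¹ ≡ 2 (mod 15)
x = a₁·M₁·y₁ + a₂·M₂·y₂ = 7·15·7 + 2·8·2 = 767
Reduce mod 120: x ≡ 47
Check: 47 mod 8 = 7 ✓, 47 mod 15 = 2 ✓

x ≡ 47 (mod 120)


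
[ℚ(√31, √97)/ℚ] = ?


[ℚ(√31,√97):ℚ] = [ℚ(√31,√97):ℚ(√31)]·[ℚ(√31):ℚ] = 2·2 = 4

[ℚ(√31, √97)/ℚ] = 4


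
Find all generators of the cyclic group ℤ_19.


g generates ℤ_n iff gcd(g,n) = 1
Prime factors of 19: 19
Generators are g ∈ {1,...,18} not divisible by any of these primes.
Generators: {1, 2, 3, 4, 5, 6, 7, 8, 9, 10, 11, 12, 13, 14, 15, 16, 17, 18}
Number of generators = φ(19) = 18

Generators of ℤ_19 = {1, 2, 3, 4, 5, 6, 7, 8, 9, 10, 11, 12, 13, 14, 15, 16, 17, 18}


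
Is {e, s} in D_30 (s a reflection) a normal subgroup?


H = {e, s} in D_30 (s a reflection)
r·s·r⁻¹ = sr⁻² ≠ s for n ≥ 3, so {e, s} is not closed under conjugation

No, not a normal subgroup


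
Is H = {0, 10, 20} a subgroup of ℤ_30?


Subgroup test for H = {0, 10, 20} in (ℤ_30, +):
(1) 0 ∈ H? Yes
(2) Closure: for all a,b ∈ H, (a+b) mod 30 ∈ H? Yes
(3) Inverses: for all a ∈ H, -a mod 30 ∈ H? Yes

Yes, H is a subgroup of ℤ_30


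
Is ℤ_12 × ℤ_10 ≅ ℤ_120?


Comparing ℤ_12 × ℤ_10 and ℤ_120:
gcd(12,10) = 2 ≠ 1. Max element order in ℤ_12×ℤ_10 is lcm(12,10) = 60 < 120, so it has no element of order 120

No, ℤ_12 × ℤ_10 ≇ ℤ_120


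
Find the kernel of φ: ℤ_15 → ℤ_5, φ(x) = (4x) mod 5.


Kernel = preimage of identity
ker(φ) = {x ∈ ℤ_15 : 4x ≡ 0 (mod 5)}. Since 5 | 15, φ is well-defined. The kernel is the cyclic subgroup ⟨5⟩ of ℤ_15 (order 3), i.e. {0, 5, 10}

ker(φ) = {0, 5, 10}


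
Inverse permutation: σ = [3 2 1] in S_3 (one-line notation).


To find σ⁻¹, swap domain and range:
σ(1) = 3 → σ⁻¹(3) = 1
σ(2) = 2 → σ⁻¹(2) = 2
σ(3) = 1 → σ⁻¹(1) = 3

σ⁻¹ = [3 2 1]


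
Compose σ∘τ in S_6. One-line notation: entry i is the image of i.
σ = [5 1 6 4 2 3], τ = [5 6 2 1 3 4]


σ∘τ: apply τ first, then σ
1 →τ 5 →σ 2
2 →τ 6 →σ 3
3 →τ 2 →σ 1
4 →τ 1 →σ 5
5 →τ 3 →σ 6
6 →τ 4 →σ 4

σ∘τ = [2 3 1 5 6 4]


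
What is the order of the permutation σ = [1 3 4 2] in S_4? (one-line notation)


Cycle decomposition: (2 3 4)
Cycle lengths: 3
Order = lcm(3) = 3

ord(σ) = 3


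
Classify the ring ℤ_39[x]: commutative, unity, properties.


ℤ_39 has zero divisors (3·13 ≡ 0), and these lift to constant zero divisors in ℤ_39[x]; so not an integral domain
Commutative: Yes
Integral domain: No
Has unity: Yes

ℤ_39[x]: Commutative=Yes, Unity=Yes


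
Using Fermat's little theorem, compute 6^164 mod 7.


Fermat's little theorem: if p is prime and gcd(a,p)=1, then a^(p-1) ≡ 1 (mod p)
p = 7 is prime, gcd(6,7) = 1
Reduce exponent: 164 mod 6 = 2
So 6^164 ≡ 6^2 (mod 7)
6^2 mod 7 = 1

6^164 ≡ 1 (mod 7)


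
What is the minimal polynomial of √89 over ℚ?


√89 satisfies x² - 89 = 0, irreducible over ℚ since 89 is squarefree

Minimal polynomial: x² - 89


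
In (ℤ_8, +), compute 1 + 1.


Operation: addition mod 8
1 + 1 = (a + b) mod 8 with a = 1, b = 1

1 + 1 = 2


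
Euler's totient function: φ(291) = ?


Factor n: 291 = 3 × 97
φ(n) = n · ∏(1 - 1/p) over distinct primes p | n
φ(291) = 291 · (1 - 1/3) · (1 - 1/97) = 192

φ(291) = 192


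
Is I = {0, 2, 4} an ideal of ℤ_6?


Check ideal conditions for I = {0, 2, 4} in ℤ_6:
(1) I is an additive subgroup? Yes
(2) For r ∈ ℤ_6 and a ∈ I: r·a ∈ I? Yes

Yes, I is an ideal of ℤ_6


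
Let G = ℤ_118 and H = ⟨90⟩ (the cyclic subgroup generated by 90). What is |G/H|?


|⟨90⟩| = n / gcd(90, 118) = 118 / 2 = 59
H is normal (ℤ_118 is abelian).
|G/H| = |G| / |H| = 118 / 59 = 2

|G/H| = 2


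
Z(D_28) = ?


Z(G) = {g ∈ G | gx = xg for all x ∈ G}
For even n, Z(D_n) = {e, r^(n/2)}: the 180° rotation r^14 commutes with every reflection and rotation

Z(D_28) = {e, r^14}


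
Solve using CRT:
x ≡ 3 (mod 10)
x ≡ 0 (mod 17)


m₁ = 10, m₂ = 17, gcd = 1, so CRT applies. M = m₁·m₂ = 170
Let M₁ = M/m₁ = 17, M₂ = M/m₂ = 10
Find y₁ ≡ M₁⁻¹ (mod m₁): 17⁻¹ ≡ 3 (mod 10)
Find y₂ ≡ M₂⁻¹ (mod m₂): 10⁻¹ ≡ 12 (mod 17)
x = a₁·M₁·y₁ + a₂·M₂·y₂ = 3·17·3 + 0·10·12 = 153
Reduce mod 170: x ≡ 153
Check: 153 mod 10 = 3 ✓, 153 mod 17 = 0 ✓

x ≡ 153 (mod 170)


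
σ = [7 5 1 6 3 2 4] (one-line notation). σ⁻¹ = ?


To find σ⁻¹, swap domain and range:
σ(1) = 7 → σ⁻¹(7) = 1
σ(2) = 5 → σ⁻¹(5) = 2
σ(3) = 1 → σ⁻¹(1) = 3
σ(4) = 6 → σ⁻¹(6) = 4
σ(5) = 3 → σ⁻¹(3) = 5
σ(6) = 2 → σ⁻¹(2) = 6
σ(7) = 4 → σ⁻¹(4) = 7

σ⁻¹ = [3 6 5 7 2 4 1]


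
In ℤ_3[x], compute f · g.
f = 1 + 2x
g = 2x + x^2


Expand and collect like terms; reduce coefficients mod 3:
x^0: 1·0 = 0 ≡ 0 (mod 3)
x^1: 1·2 + 2·0 = 2 ≡ 2 (mod 3)
x^2: 1·1 + 2·2 = 5 ≡ 2 (mod 3)
x^3: 2·1 = 2 ≡ 2 (mod 3)
Result: 2x + 2x^2 + 2x^3

f · g = 2x + 2x^2 + 2x^3


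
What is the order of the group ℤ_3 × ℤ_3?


|A × B| = |A| · |B|
|ℤ_3 × ℤ_3| = 3 × 3 = 9

|ℤ_3 × ℤ_3| = 9


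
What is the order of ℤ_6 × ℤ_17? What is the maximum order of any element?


|ℤ_6 × ℤ_17| = 6 × 17 = 102
Max element order = lcm(6,17) = 102
Cyclic? Yes (gcd=1)

|ℤ_6×ℤ_17| = 102, max element order = 102


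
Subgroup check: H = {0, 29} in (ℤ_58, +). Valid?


Subgroup test for H = {0, 29} in (ℤ_58, +):
(1) 0 ∈ H? Yes
(2) Closure: for all a,b ∈ H, (a+b) mod 58 ∈ H? Yes
(3) Inverses: for all a ∈ H, -a mod 58 ∈ H? Yes

Yes, H is a subgroup of ℤ_58


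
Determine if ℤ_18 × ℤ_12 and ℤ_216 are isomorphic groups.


Comparing ℤ_18 × ℤ_12 and ℤ_216:
gcd(18,12) = 6 ≠ 1. Max element order in ℤ_18×ℤ_12 is lcm(18,12) = 36 < 216, so it has no element of order 216

No, ℤ_18 × ℤ_12 ≇ ℤ_216


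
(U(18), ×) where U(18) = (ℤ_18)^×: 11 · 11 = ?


Operation: multiplication mod 18
11 · 11 = (a × b) mod 18 with a = 11, b = 11

11 · 11 = 13


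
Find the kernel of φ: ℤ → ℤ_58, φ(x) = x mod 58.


Kernel = preimage of identity
ker(φ) = {x ∈ ℤ : x ≡ 0 (mod 58)} = 58ℤ = {0, ±58, ±116, ...}

ker(φ) = 58ℤ


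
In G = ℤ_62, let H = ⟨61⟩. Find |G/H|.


|⟨61⟩| = n / gcd(61, 62) = 62 / 1 = 62
H is normal (ℤ_62 is abelian).
|G/H| = |G| / |H| = 62 / 62 = 1

|G/H| = 1


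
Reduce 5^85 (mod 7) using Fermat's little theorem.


Fermat's little theorem: if p is prime and gcd(a,p)=1, then a^(p-1) ≡ 1 (mod p)
p = 7 is prime, gcd(5,7) = 1
Reduce exponent: 85 mod 6 = 1
So 5^85 ≡ 5^1 (mod 7)
5^1 mod 7 = 5

5^85 ≡ 5 (mod 7)


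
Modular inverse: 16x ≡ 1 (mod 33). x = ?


Use the extended Euclidean algorithm to write 1 = 16·s + 33·t; then s mod 33 is the inverse.
Euclidean algorithm:
  16 = 0·33 + 16
  33 = 2·16 + 1
  16 = 16·1 + 0
gcd(16,33) = 1
Back-substitution gives: 16·(-2) + 33·(1) = 1
So 16⁻¹ ≡ -2 ≡ 31 (mod 33)
Check: 16 × 31 = 496 ≡ 1 (mod 33) ✓

16⁻¹ ≡ 31 (mod 33)


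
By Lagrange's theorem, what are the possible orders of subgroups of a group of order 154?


Lagrange's theorem: |H| divides |G|
|G| = 154
Divisors of 154: 1, 2, 7, 11, 14, 22, 77, 154

Possible subgroup orders: {1, 2, 7, 11, 14, 22, 77, 154}


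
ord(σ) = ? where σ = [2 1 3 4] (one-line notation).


Cycle decomposition: (1 2)
Cycle lengths: 2
Order = lcm(2) = 2

ord(σ) = 2


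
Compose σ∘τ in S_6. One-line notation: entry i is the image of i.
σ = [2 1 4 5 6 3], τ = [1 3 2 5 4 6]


σ∘τ: apply τ first, then σ
1 →τ 1 →σ 2
2 →τ 3 →σ 4
3 →τ 2 →σ 1
4 →τ 5 →σ 6
5 →τ 4 →σ 5
6 →τ 6 →σ 3

σ∘τ = [2 4 1 6 5 3]


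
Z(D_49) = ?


Z(G) = {g ∈ G | gx = xg for all x ∈ G}
For odd n, Z(D_n) = {e}: no nontrivial rotation commutes with all reflections

Z(D_49) = {e}


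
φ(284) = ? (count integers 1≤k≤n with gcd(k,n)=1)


Factor n: 284 = 2^2 × 71
φ(n) = n · ∏(1 - 1/p) over distinct primes p | n
φ(284) = 284 · (1 - 1/2) · (1 - 1/71) = 140

φ(284) = 140


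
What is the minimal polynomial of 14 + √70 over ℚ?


Let α = 14 + √70. Then α - 14 = √70, so (α - 14)² = 70, giving α² - 28α + 126 = 0. Degree 2 and α ∉ ℚ, so this is the minimal polynomial.

Minimal polynomial: x² - 28x + 126


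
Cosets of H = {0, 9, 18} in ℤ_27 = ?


H = {0, 9, 18}, |H| = 3
Number of cosets = |G|/|H| = 27/3 = 9
0 + H = {0, 9, 18}
1 + H = {1, 10, 19}
2 + H = {2, 11, 20}
3 + H = {3, 12, 21}
4 + H = {4, 13, 22}
5 + H = {5, 14, 23}
6 + H = {6, 15, 24}
7 + H = {7, 16, 25}
8 + H = {8, 17, 26}

Cosets: 0+H={0,9,18}; 1+H={1,10,19}; 2+H={2,11,20}; 3+H={3,12,21}; 4+H={4,13,22}; 5+H={5,14,23}; 6+H={6,15,24}; 7+H={7,16,25}; 8+H={8,17,26}


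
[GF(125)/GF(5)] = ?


GF(125) = GF(5^3), so the extension degree is 3

[GF(125)/GF(5)] = 3


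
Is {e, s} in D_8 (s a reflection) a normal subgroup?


H = {e, s} in D_8 (s a reflection)
r·s·r⁻¹ = sr⁻² ≠ s for n ≥ 3, so {e, s} is not closed under conjugation

No, not a normal subgroup


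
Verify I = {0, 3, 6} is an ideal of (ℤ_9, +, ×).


Check ideal conditions for I = {0, 3, 6} in ℤ_9:
(1) I is an additive subgroup? Yes
(2) For r ∈ ℤ_9 and a ∈ I: r·a ∈ I? Yes

Yes, I is an ideal of ℤ_9


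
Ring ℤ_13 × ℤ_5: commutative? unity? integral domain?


Direct product ring; commutative with unity (1,1); but (1,0)·(0,1) = (0,0) gives zero divisors, so not an integral domain
Commutative: Yes
Integral domain: No
Has unity: Yes

ℤ_13 × ℤ_5: Commutative=Yes, Unity=Yes


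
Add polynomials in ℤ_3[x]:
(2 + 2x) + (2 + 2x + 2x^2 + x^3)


Add coefficients mod 3:
x^0: 2 + 2 = 1 (mod 3)
x^1: 2 + 2 = 1 (mod 3)
x^2: 0 + 2 = 2 (mod 3)
x^3: 0 + 1 = 1 (mod 3)
Result: 1 + x + 2x^2 + x^3

f + g = 1 + x + 2x^2 + x^3


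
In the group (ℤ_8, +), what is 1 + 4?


Operation: addition mod 8
1 + 4 = (a + b) mod 8 with a = 1, b = 4

1 + 4 = 5


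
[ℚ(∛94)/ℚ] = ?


∛94 has minimal polynomial x³ - 94 (irreducible over ℚ since 94 is not a perfect cube)

[ℚ(∛94)/ℚ] = 3


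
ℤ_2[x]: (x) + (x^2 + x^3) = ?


Add coefficients mod 2:
x^0: 0 + 0 = 0 (mod 2)
x^1: 1 + 0 = 1 (mod 2)
x^2: 0 + 1 = 1 (mod 2)
x^3: 0 + 1 = 1 (mod 2)
Result: x + x^2 + x^3

f + g = x + x^2 + x^3


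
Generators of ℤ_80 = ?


g generates ℤ_n iff gcd(g,n) = 1
Prime factors of 80: 2, 5
Generators are g ∈ {1,...,79} not divisible by any of these primes.
Generators: {1, 3, 7, 9, 11, 13, 17, 19, 21, 23, 27, 29, 31, 33, 37, 39, 41, 43, 47, 49, 51, 53, 57, 59, 61, 63, 67, 69, 71, 73, 77, 79}
Number of generators = φ(80) = 32

Generators of ℤ_80 = {1, 3, 7, 9, 11, 13, 17, 19, 21, 23, 27, 29, 31, 33, 37, 39, 41, 43, 47, 49, 51, 53, 57, 59, 61, 63, 67, 69, 71, 73, 77, 79}


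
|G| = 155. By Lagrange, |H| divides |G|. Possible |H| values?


Lagrange's theorem: |H| divides |G|
|G| = 155
Divisors of 155: 1, 5, 31, 155

Possible subgroup orders: {1, 5, 31, 155}


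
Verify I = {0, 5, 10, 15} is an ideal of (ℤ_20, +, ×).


Check ideal conditions for I = {0, 5, 10, 15} in ℤ_20:
(1) I is an additive subgroup? Yes
(2) For r ∈ ℤ_20 and a ∈ I: r·a ∈ I? Yes

Yes, I is an ideal of ℤ_20


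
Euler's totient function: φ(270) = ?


Factor n: 270 = 2 × 3^3 × 5
φ(n) = n · ∏(1 - 1/p) over distinct primes p | n
φ(270) = 270 · (1 - 1/2) · (1 - 1/3) · (1 - 1/5) = 72

φ(270) = 72


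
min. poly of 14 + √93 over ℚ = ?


Let α = 14 + √93. Then α - 14 = √93, so (α - 14)² = 93, giving α² - 28α + 103 = 0. Degree 2 and α ∉ ℚ, so this is the minimal polynomial.

Minimal polynomial: x² - 28x + 103


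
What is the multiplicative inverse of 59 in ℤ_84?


Use the extended Euclidean algorithm to write 1 = 59·s + 84·t; then s mod 84 is the inverse.
Euclidean algorithm:
  59 = 0·84 + 59
  84 = 1·59 + 25
  59 = 2·25 + 9
  25 = 2·9 + 7
  9 = 1·7 + 2
  7 = 3·2 + 1
  2 = 2·1 + 0
gcd(59,84) = 1
Back-substitution gives: 59·(-37) + 84·(26) = 1
So 59⁻¹ ≡ -37 ≡ 47 (mod 84)
Check: 59 × 47 = 2773 ≡ 1 (mod 84) ✓

59⁻¹ ≡ 47 (mod 84)


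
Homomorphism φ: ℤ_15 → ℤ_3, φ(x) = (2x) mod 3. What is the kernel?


Kernel = preimage of identity
ker(φ) = {x ∈ ℤ_15 : 2x ≡ 0 (mod 3)}. Since 3 | 15, φ is well-defined. The kernel is the cyclic subgroup ⟨3⟩ of ℤ_15 (order 5), i.e. {0, 3, 6, 9, 12}

ker(φ) = {0, 3, 6, 9, 12}


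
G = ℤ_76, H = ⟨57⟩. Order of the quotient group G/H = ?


|⟨57⟩| = n / gcd(57, 76) = 76 / 19 = 4
H is normal (ℤ_76 is abelian).
|G/H| = |G| / |H| = 76 / 4 = 19

|G/H| = 19


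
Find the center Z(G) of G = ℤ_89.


Z(G) = {g ∈ G | gx = xg for all x ∈ G}
ℤ_89 is abelian, so Z(G) = G

Z(ℤ_89) = ℤ_89


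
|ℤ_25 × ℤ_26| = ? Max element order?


|ℤ_25 × ℤ_26| = 25 × 26 = 650
Max element order = lcm(25,26) = 650
Cyclic? Yes (gcd=1)

|ℤ_25×ℤ_26| = 650, max element order = 650


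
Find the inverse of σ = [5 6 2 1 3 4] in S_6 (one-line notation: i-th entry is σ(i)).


To find σ⁻¹, swap domain and range:
σ(1) = 5 → σ⁻¹(5) = 1
σ(2) = 6 → σ⁻¹(6) = 2
σ(3) = 2 → σ⁻¹(2) = 3
σ(4) = 1 → σ⁻¹(1) = 4
σ(5) = 3 → σ⁻¹(3) = 5
σ(6) = 4 → σ⁻¹(4) = 6

σ⁻¹ = [4 3 5 6 1 2]


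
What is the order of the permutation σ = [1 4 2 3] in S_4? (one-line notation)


Cycle decomposition: (2 4 3)
Cycle lengths: 3
Order = lcm(3) = 3

ord(σ) = 3


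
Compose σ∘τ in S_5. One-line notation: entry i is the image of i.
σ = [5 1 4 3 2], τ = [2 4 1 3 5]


σ∘τ: apply τ first, then σ
1 →τ 2 →σ 1
2 →τ 4 →σ 3
3 →τ 1 →σ 5
4 →τ 3 →σ 4
5 →τ 5 →σ 2

σ∘τ = [1 3 5 4 2]


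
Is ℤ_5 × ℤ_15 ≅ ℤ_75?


Comparing ℤ_5 × ℤ_15 and ℤ_75:
gcd(5,15) = 5 ≠ 1. Max element order in ℤ_5×ℤ_15 is lcm(5,15) = 15 < 75, so it has no element of order 75

No, ℤ_5 × ℤ_15 ≇ ℤ_75


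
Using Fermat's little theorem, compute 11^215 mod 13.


Fermat's little theorem: if p is prime and gcd(a,p)=1, then a^(p-1) ≡ 1 (mod p)
p = 13 is prime, gcd(11,13) = 1
Reduce exponent: 215 mod 12 = 11
So 11^215 ≡ 11^11 (mod 13)
11^11 mod 13 = 6

11^215 ≡ 6 (mod 13)


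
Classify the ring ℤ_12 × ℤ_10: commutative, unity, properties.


Direct product ring; commutative with unity (1,1); but (1,0)·(0,1) = (0,0) gives zero divisors, so not an integral domain
Commutative: Yes
Integral domain: No
Has unity: Yes

ℤ_12 × ℤ_10: Commutative=Yes, Unity=Yes


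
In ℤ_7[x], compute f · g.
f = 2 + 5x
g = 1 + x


Expand and collect like terms; reduce coefficients mod 7:
x^0: 2·1 = 2 ≡ 2 (mod 7)
x^1: 2·1 + 5·1 = 7 ≡ 0 (mod 7)
x^2: 5·1 = 5 ≡ 5 (mod 7)
Result: 2 + 5x^2

f · g = 2 + 5x^2


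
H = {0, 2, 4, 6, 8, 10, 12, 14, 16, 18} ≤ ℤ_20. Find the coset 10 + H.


10 + H = {10 + h (mod 20) : h ∈ H}
10+0=10, 10+2=12, 10+4=14, 10+6=16, 10+8=18, 10+10=0, 10+12=2, 10+14=4, 10+16=6, 10+18=8
10 + H = {0, 2, 4, 6, 8, 10, 12, 14, 16, 18} = 0 + H

10 + H = {0, 2, 4, 6, 8, 10, 12, 14, 16, 18}


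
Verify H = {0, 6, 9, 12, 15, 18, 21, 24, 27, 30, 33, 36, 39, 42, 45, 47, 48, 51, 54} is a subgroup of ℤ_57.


Subgroup test for H = {0, 6, 9, 12, 15, 18, 21, 24, 27, 30, 33, 36, 39, 42, 45, 47, 48, 51, 54} in (ℤ_57, +):
(1) 0 ∈ H? Yes
(2) Closure: for all a,b ∈ H, (a+b) mod 57 ∈ H? No  [counterexample: 6 + 47 = 53 ∉ H]
(3) Inverses: for all a ∈ H, -a mod 57 ∈ H? No

No, H is not a subgroup of ℤ_57


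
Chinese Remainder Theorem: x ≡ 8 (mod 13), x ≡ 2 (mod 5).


m₁ = 13, m₂ = 5, gcd = 1, so CRT applies. M = m₁·m₂ = 65
Let M₁ = M/m₁ = 5, M₂ = M/m₂ = 13
Find y₁ ≡ M₁⁻¹ (mod m₁): 5⁻¹ ≡ 8 (mod 13)
Find y₂ ≡ M₂⁻¹ (mod m₂): 13⁻¹ ≡ 2 (mod 5)
x = a₁·M₁·y₁ + a₂·M₂·y₂ = 8·5·8 + 2·13·2 = 372
Reduce mod 65: x ≡ 47
Check: 47 mod 13 = 8 ✓, 47 mod 5 = 2 ✓

x ≡ 47 (mod 65)


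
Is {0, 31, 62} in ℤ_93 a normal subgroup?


H = {0, 31, 62} in ℤ_93
ℤ_93 is abelian; every subgroup of an abelian group is normal

Yes, normal subgroup


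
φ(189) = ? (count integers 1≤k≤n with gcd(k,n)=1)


Factor n: 189 = 3^3 × 7
φ(n) = n · ∏(1 - 1/p) over distinct primes p | n
φ(189) = 189 · (1 - 1/3) · (1 - 1/7) = 108

φ(189) = 108


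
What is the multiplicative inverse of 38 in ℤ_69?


Use the extended Euclidean algorithm to write 1 = 38·s + 69·t; then s mod 69 is the inverse.
Euclidean algorithm:
  38 = 0·69 + 38
  69 = 1·38 + 31
  38 = 1·31 + 7
  31 = 4·7 + 3
  7 = 2·3 + 1
  3 = 3·1 + 0
gcd(38,69) = 1
Back-substitution gives: 38·(20) + 69·(-11) = 1
So 38⁻¹ ≡ 20 ≡ 20 (mod 69)
Check: 38 × 20 = 760 ≡ 1 (mod 69) ✓

38⁻¹ ≡ 20 (mod 69)


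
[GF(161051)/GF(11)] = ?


GF(161051) = GF(11^5), so the extension degree is 5

[GF(161051)/GF(11)] = 5


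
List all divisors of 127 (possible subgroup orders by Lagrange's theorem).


Lagrange's theorem: |H| divides |G|
|G| = 127
Divisors of 127: 1, 127

Possible subgroup orders: {1, 127}


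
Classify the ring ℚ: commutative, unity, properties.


ℚ is a field: commutative, has unity, every nonzero element is a unit (hence an integral domain)
Commutative: Yes
Integral domain: Yes
Has unity: Yes

ℚ: Commutative=Yes, Unity=Yes


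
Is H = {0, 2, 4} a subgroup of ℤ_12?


Subgroup test for H = {0, 2, 4} in (ℤ_12, +):
(1) 0 ∈ H? Yes
(2) Closure: for all a,b ∈ H, (a+b) mod 12 ∈ H? No  [counterexample: 2 + 4 = 6 ∉ H]
(3) Inverses: for all a ∈ H, -a mod 12 ∈ H? No

No, H is not a subgroup of ℤ_12


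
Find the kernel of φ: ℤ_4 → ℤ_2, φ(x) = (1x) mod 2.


Kernel = preimage of identity
ker(φ) = {x ∈ ℤ_4 : 1x ≡ 0 (mod 2)}. Since 2 | 4, φ is well-defined. The kernel is the cyclic subgroup ⟨2⟩ of ℤ_4 (order 2), i.e. {0, 2}

ker(φ) = {0, 2}


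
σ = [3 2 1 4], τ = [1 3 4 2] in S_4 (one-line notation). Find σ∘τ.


σ∘τ: apply τ first, then σ
1 →τ 1 →σ 3
2 →τ 3 →σ 1
3 →τ 4 →σ 4
4 →τ 2 →σ 2

σ∘τ = [3 1 4 2]


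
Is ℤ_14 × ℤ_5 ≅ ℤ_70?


Comparing ℤ_14 × ℤ_5 and ℤ_70:
gcd(14,5) = 1, so ℤ_14 × ℤ_5 ≅ ℤ_70 (CRT)

Yes, ℤ_14 × ℤ_5 ≅ ℤ_70


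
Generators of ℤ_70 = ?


g generates ℤ_n iff gcd(g,n) = 1
Prime factors of 70: 2, 5, 7
Generators are g ∈ {1,...,69} not divisible by any of these primes.
Generators: {1, 3, 9, 11, 13, 17, 19, 23, 27, 29, 31, 33, 37, 39, 41, 43, 47, 51, 53, 57, 59, 61, 67, 69}
Number of generators = φ(70) = 24

Generators of ℤ_70 = {1, 3, 9, 11, 13, 17, 19, 23, 27, 29, 31, 33, 37, 39, 41, 43, 47, 51, 53, 57, 59, 61, 67, 69}
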